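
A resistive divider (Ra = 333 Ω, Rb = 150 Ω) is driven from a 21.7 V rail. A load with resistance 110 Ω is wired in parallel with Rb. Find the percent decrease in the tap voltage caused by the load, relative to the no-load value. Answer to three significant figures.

Unloaded V = 21.7 × 150/483.0 = 6.739 V.
Loaded: Rb‖R_L = 63.46 Ω, giving V = 21.7 × 63.46/396.5 = 3.474 V.
Drop = (6.739 − 3.474) / 6.739 = 48.5 %.

48.5 %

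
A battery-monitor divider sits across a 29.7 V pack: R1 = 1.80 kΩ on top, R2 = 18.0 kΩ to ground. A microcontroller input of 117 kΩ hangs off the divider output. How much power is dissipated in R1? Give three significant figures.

P ≈ 5.24 mW

Total resistance from the source is R1 + (R2‖R_L) = 17.40 kΩ, so I = 29.7/17.40 kΩ = 1.707 mA.
P = I²·R1 = (1.707 mA)² × 1.80 kΩ = 5.24 mW.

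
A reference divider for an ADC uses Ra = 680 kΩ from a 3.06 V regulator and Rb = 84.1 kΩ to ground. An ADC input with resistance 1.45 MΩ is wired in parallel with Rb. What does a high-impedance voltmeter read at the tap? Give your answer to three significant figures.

The load sits in parallel with Rb: Rb‖R_L = (84.1 × 1450) / (84.1 + 1450) = 79.49 kΩ.
V_out = 3.06 × 79.49 / (680 + 79.49) = 3.06 × 79.49/759.5 = 0.320 V.

V_out ≈ 0.320 V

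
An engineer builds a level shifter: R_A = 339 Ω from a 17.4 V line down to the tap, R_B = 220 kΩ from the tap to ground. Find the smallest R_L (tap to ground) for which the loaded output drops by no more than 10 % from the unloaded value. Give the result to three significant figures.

Output resistance R_th = R_A‖R_B = (339 × 220000)/220300 = 338.5 Ω.
The fractional drop is R_th/(R_th + R_L); requiring this ≤ 0.100 gives R_L ≥ R_th(1/0.100 − 1) = 338.5 × 9.000 = 3.05 kΩ.

R_L(min) ≈ 3.05 kΩ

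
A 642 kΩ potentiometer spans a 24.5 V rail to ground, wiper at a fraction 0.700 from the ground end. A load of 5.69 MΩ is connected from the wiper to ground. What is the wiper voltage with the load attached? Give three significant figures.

V ≈ 16.8 V

The wiper splits the pot into (1−α)R = 192.6 kΩ above and αR = 449.4 kΩ below.
Lower section ‖ load = 416.5 kΩ.
V_wiper = 24.5 × 416.5/(192.6 + 416.5) = 16.8 V.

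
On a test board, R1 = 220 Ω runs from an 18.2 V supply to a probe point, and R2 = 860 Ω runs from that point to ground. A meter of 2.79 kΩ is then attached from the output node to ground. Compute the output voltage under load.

V_out ≈ 13.6 V

The load sits in parallel with R2: R2‖R_L = (860 × 2790) / (860 + 2790) = 657.4 Ω.
V_out = 18.2 × 657.4 / (220 + 657.4) = 18.2 × 657.4/877.4 = 13.6 V.
(Unloaded it would have been 14.5 V.)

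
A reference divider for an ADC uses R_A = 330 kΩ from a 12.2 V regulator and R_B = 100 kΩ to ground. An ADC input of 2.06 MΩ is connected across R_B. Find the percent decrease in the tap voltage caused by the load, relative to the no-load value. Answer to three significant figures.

The divider's output (Thévenin) resistance is R_A‖R_B = 76.74 kΩ.
Fractional drop under load = R_th/(R_th + R_L) = 76.74 / (76.74 + 2060) = 0.03592.
So the output falls by 3.59 %.

3.59 %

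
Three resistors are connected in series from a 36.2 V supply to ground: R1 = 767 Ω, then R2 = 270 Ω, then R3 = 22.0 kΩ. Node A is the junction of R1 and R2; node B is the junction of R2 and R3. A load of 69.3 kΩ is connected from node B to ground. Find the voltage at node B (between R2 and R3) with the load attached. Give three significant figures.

V ≈ 34.1 V

At node B, R3 is in parallel with the load: R3‖R_L = 16700 Ω.
Below node A the resistance is R2 + (R3‖R_L) = 16970 Ω, so V_A = 36.2 × 16970/17740 = 34.63 V.
Then V_B = V_A × (R3‖R_L)/(R2 + R3‖R_L) = 34.63 × 16700/16970 = 34.1 V.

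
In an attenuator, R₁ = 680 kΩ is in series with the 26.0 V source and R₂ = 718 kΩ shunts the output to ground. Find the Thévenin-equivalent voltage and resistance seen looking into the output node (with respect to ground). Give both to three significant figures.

V_th = 13.4 V, R_th = 349 kΩ

V_th is the open-circuit tap voltage: 26.0 × 718/(680 + 718) = 13.4 V.
With the supply zeroed, R₁ and R₂ appear in parallel from the tap: R_th = R₁‖R₂ = (680 × 718)/1398 = 349 kΩ.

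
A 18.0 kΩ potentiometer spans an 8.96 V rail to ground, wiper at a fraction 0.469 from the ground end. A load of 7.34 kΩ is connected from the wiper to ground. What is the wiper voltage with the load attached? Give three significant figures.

V ≈ 2.61 V

The wiper splits the pot into (1−α)R = 9.558 kΩ above and αR = 8.442 kΩ below.
Lower section ‖ load = 3.926 kΩ.
V_wiper = 8.96 × 3.926/(9.558 + 3.926) = 2.61 V.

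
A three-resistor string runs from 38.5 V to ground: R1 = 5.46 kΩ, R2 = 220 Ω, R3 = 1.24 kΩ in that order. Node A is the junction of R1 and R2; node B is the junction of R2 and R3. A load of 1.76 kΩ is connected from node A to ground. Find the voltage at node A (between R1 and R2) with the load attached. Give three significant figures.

V ≈ 4.91 V

Below node A the series string R2+R3 = 1460 Ω sits in parallel with the 1760 Ω load: 798.0 Ω.
V_A = 38.5 × 798.0/(5460 + 798.0) = 4.91 V.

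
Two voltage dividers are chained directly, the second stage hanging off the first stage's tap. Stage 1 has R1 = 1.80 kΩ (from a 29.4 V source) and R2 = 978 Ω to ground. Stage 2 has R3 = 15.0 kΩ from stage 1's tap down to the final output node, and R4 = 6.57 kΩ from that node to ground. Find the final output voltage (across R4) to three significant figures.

Stage 2 presents R3+R4 = 21570 Ω as a load on stage 1's tap.
Stage 1's lower leg becomes R2‖(R3+R4) = 935.6 Ω, so V_mid = 29.4 × 935.6/2736 = 10.05 V.
Stage 2 is itself unloaded: V_out = V_mid × R4/(R3+R4) = 10.05 × 6570/21570 = 3.06 V.

V_out ≈ 3.06 V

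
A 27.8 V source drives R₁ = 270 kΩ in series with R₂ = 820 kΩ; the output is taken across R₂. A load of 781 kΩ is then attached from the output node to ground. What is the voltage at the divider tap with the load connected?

V_out ≈ 16.6 V

The load sits in parallel with R₂: R₂‖R_L = (820 × 781) / (820 + 781) = 400.0 kΩ.
V_out = 27.8 × 400.0 / (270 + 400.0) = 27.8 × 400.0/670.0 = 16.6 V.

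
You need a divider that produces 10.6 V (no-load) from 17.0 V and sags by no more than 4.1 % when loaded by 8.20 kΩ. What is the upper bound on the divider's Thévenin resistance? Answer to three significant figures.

R_th ≤ 351 Ω

Loading drop = R_th/(R_th + R_L) ≤ 0.0410, so R_th ≤ R_L · ε/(1−ε) = 8.20 kΩ × 0.0410/0.9590 = 351 Ω.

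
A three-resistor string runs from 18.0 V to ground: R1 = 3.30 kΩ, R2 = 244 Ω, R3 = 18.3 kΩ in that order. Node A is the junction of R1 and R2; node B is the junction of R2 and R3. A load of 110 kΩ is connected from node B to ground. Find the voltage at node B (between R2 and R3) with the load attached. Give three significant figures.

At node B, R3 is in parallel with the load: R3‖R_L = 15690 Ω.
Below node A the resistance is R2 + (R3‖R_L) = 15930 Ω, so V_A = 18.0 × 15930/19230 = 14.91 V.
Then V_B = V_A × (R3‖R_L)/(R2 + R3‖R_L) = 14.91 × 15690/15930 = 14.7 V.

V ≈ 14.7 V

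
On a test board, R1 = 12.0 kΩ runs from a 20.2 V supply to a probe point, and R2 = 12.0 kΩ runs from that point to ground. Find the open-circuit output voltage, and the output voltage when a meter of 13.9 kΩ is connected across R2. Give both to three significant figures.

Open-circuit: V = 20.2 × 12.0/(12.0 + 12.0) = 10.1 V.
With the load, R2 becomes R2‖R_L = 6.440 kΩ, so V = 20.2 × 6.440/18.44 = 7.05 V.

Unloaded: 10.1 V; loaded: 7.05 V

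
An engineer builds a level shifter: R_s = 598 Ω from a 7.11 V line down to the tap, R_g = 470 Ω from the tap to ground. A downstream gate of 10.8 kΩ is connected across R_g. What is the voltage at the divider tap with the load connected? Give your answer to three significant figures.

V_out ≈ 3.05 V

The load sits in parallel with R_g: R_g‖R_L = (470 × 10800) / (470 + 10800) = 450.4 Ω.
V_out = 7.11 × 450.4 / (598 + 450.4) = 7.11 × 450.4/1048 = 3.05 V.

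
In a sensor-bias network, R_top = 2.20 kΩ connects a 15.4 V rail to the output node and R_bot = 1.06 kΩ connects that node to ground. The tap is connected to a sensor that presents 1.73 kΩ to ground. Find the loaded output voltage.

V_out ≈ 3.54 V

The load sits in parallel with R_bot: R_bot‖R_L = (1.06 × 1.73) / (1.06 + 1.73) = 0.6573 kΩ.
V_out = 15.4 × 0.6573 / (2.20 + 0.6573) = 15.4 × 0.6573/2.857 = 3.54 V.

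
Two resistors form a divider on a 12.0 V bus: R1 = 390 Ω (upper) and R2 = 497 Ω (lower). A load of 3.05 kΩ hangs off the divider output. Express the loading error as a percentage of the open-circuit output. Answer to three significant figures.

The divider's output (Thévenin) resistance is R1‖R2 = 218.5 Ω.
Fractional drop under load = R_th/(R_th + R_L) = 218.5 / (218.5 + 3050) = 0.06686.
So the output falls by 6.69 %.

6.69 %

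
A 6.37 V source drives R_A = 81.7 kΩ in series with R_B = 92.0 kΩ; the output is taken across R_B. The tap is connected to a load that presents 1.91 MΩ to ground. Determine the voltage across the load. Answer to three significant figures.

V_out ≈ 3.30 V

The load sits in parallel with R_B: R_B‖R_L = (92.0 × 1910) / (92.0 + 1910) = 87.77 kΩ.
V_out = 6.37 × 87.77 / (81.7 + 87.77) = 6.37 × 87.77/169.5 = 3.30 V.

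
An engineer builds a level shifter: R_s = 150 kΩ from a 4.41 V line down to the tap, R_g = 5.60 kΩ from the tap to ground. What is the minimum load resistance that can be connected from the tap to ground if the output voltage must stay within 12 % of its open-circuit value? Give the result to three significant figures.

Output resistance R_th = R_s‖R_g = (150 × 5.60)/155.6 = 5.398 kΩ.
The fractional drop is R_th/(R_th + R_L); requiring this ≤ 0.120 gives R_L ≥ R_th(1/0.120 − 1) = 5.398 × 7.333 = 39.6 kΩ.

R_L(min) ≈ 39.6 kΩ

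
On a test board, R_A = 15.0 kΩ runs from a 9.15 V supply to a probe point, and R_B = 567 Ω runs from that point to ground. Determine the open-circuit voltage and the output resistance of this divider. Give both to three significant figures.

V_th = 0.333 V, R_th = 546 Ω

V_th is the open-circuit tap voltage: 9.15 × 567/(15000 + 567) = 0.333 V.
With the supply zeroed, R_A and R_B appear in parallel from the tap: R_th = R_A‖R_B = (15000 × 567)/15570 = 546 Ω.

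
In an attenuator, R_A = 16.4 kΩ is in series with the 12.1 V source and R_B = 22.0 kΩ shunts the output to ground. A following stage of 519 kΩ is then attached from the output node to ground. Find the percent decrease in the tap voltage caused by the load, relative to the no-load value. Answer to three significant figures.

The divider's output (Thévenin) resistance is R_A‖R_B = 9.396 kΩ.
Fractional drop under load = R_th/(R_th + R_L) = 9.396 / (9.396 + 519) = 0.01778.
So the output falls by 1.78 %.

1.78 %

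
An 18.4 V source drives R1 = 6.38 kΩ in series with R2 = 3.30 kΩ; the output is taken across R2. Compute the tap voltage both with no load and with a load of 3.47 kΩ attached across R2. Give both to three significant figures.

Open-circuit: V = 18.4 × 3.30/(6.38 + 3.30) = 6.27 V.
With the load, R2 becomes R2‖R_L = 1.691 kΩ, so V = 18.4 × 1.691/8.071 = 3.86 V.

Unloaded: 6.27 V; loaded: 3.86 V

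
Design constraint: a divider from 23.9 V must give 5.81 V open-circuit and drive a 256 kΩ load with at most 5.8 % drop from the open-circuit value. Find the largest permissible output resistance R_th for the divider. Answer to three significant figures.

Loading drop = R_th/(R_th + R_L) ≤ 0.0580, so R_th ≤ R_L · ε/(1−ε) = 256 kΩ × 0.0580/0.9420 = 15.8 kΩ.

R_th ≤ 15.8 kΩ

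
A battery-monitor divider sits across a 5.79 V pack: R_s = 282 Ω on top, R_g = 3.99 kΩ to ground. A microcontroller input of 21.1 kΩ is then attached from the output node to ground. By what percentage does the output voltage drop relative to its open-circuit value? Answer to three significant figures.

1.23 %

The divider's output (Thévenin) resistance is R_s‖R_g = 263.4 Ω.
Fractional drop under load = R_th/(R_th + R_L) = 263.4 / (263.4 + 21100) = 0.01233.
So the output falls by 1.23 %.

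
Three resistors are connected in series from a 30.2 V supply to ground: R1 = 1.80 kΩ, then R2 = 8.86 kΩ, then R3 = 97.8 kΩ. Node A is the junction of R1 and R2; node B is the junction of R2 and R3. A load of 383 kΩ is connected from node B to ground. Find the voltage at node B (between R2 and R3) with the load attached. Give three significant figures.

V ≈ 26.6 V

At node B, R3 is in parallel with the load: R3‖R_L = 77.91 kΩ.
Below node A the resistance is R2 + (R3‖R_L) = 86.77 kΩ, so V_A = 30.2 × 86.77/88.57 = 29.59 V.
Then V_B = V_A × (R3‖R_L)/(R2 + R3‖R_L) = 29.59 × 77.91/86.77 = 26.6 V.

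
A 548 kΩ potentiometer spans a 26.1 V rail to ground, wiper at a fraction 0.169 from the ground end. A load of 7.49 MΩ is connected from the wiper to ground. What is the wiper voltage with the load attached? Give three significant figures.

The wiper splits the pot into (1−α)R = 455.4 kΩ above and αR = 92.61 kΩ below.
Lower section ‖ load = 91.48 kΩ.
V_wiper = 26.1 × 91.48/(455.4 + 91.48) = 4.37 V.

V ≈ 4.37 V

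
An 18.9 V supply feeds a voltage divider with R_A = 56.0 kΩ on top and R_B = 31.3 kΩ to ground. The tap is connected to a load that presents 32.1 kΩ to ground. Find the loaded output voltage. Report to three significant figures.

V_out ≈ 4.17 V

The load sits in parallel with R_B: R_B‖R_L = (31.3 × 32.1) / (31.3 + 32.1) = 15.85 kΩ.
V_out = 18.9 × 15.85 / (56.0 + 15.85) = 18.9 × 15.85/71.85 = 4.17 V.
(Unloaded it would have been 6.78 V.)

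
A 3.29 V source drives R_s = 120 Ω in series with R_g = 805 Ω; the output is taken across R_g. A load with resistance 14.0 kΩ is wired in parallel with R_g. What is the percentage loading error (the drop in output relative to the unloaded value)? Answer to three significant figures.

0.740 %

The divider's output (Thévenin) resistance is R_s‖R_g = 104.4 Ω.
Fractional drop under load = R_th/(R_th + R_L) = 104.4 / (104.4 + 14000) = 0.007404.
So the output falls by 0.740 %.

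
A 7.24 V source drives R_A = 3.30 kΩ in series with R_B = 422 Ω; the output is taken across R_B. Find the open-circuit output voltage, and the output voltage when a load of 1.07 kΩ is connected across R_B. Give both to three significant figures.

Unloaded: 0.821 V; loaded: 0.608 V

Open-circuit: V = 7.24 × 422/(3300 + 422) = 0.821 V.
With the load, R_B becomes R_B‖R_L = 302.6 Ω, so V = 7.24 × 302.6/3603 = 0.608 V.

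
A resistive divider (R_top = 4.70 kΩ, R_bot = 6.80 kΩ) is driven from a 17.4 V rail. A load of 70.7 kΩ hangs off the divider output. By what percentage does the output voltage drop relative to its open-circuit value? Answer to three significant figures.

The divider's output (Thévenin) resistance is R_top‖R_bot = 2.779 kΩ.
Fractional drop under load = R_th/(R_th + R_L) = 2.779 / (2.779 + 70.7) = 0.03782.
So the output falls by 3.78 %.

3.78 %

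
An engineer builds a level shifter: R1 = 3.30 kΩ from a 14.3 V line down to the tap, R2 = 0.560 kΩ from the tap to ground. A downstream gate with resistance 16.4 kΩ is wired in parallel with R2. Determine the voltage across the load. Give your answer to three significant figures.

V_out ≈ 2.02 V

The load sits in parallel with R2: R2‖R_L = (560 × 16400) / (560 + 16400) = 541.5 Ω.
V_out = 14.3 × 541.5 / (3300 + 541.5) = 14.3 × 541.5/3842 = 2.02 V.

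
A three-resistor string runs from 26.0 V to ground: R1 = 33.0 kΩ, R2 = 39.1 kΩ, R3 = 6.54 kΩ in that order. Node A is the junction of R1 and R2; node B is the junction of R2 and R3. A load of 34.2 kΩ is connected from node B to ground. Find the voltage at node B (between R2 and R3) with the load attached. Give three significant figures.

V ≈ 1.84 V

At node B, R3 is in parallel with the load: R3‖R_L = 5.490 kΩ.
Below node A the resistance is R2 + (R3‖R_L) = 44.59 kΩ, so V_A = 26.0 × 44.59/77.59 = 14.94 V.
Then V_B = V_A × (R3‖R_L)/(R2 + R3‖R_L) = 14.94 × 5.490/44.59 = 1.84 V.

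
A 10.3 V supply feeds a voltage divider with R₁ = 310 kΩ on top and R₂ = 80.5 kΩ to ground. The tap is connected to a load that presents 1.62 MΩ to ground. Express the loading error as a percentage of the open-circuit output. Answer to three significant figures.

3.80 %

The divider's output (Thévenin) resistance is R₁‖R₂ = 63.91 kΩ.
Fractional drop under load = R_th/(R_th + R_L) = 63.91 / (63.91 + 1620) = 0.03795.
So the output falls by 3.80 %.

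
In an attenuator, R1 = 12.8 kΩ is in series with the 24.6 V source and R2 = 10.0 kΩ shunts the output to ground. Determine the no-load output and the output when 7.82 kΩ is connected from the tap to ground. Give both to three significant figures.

Unloaded: 10.8 V; loaded: 6.28 V

Open-circuit: V = 24.6 × 10.0/(12.8 + 10.0) = 10.8 V.
With the load, R2 becomes R2‖R_L = 4.388 kΩ, so V = 24.6 × 4.388/17.19 = 6.28 V.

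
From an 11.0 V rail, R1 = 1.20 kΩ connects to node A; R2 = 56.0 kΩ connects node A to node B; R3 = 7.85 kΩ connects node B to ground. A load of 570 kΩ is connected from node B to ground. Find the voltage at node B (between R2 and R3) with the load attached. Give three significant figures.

V ≈ 1.31 V

At node B, R3 is in parallel with the load: R3‖R_L = 7.743 kΩ.
Below node A the resistance is R2 + (R3‖R_L) = 63.74 kΩ, so V_A = 11.0 × 63.74/64.94 = 10.80 V.
Then V_B = V_A × (R3‖R_L)/(R2 + R3‖R_L) = 10.80 × 7.743/63.74 = 1.31 V.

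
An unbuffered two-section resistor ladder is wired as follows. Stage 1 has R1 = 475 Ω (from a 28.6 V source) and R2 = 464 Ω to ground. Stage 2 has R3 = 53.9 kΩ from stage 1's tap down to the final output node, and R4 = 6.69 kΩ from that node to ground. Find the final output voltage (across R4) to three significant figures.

Stage 2 presents R3+R4 = 60590 Ω as a load on stage 1's tap.
Stage 1's lower leg becomes R2‖(R3+R4) = 460.5 Ω, so V_mid = 28.6 × 460.5/935.5 = 14.08 V.
Stage 2 is itself unloaded: V_out = V_mid × R4/(R3+R4) = 14.08 × 6690/60590 = 1.55 V.

V_out ≈ 1.55 V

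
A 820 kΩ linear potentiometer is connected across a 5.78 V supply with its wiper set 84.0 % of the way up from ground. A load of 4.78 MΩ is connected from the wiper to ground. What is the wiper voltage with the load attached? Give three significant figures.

The wiper splits the pot into (1−α)R = 131.2 kΩ above and αR = 688.8 kΩ below.
Lower section ‖ load = 602.0 kΩ.
V_wiper = 5.78 × 602.0/(131.2 + 602.0) = 4.75 V.

V ≈ 4.75 V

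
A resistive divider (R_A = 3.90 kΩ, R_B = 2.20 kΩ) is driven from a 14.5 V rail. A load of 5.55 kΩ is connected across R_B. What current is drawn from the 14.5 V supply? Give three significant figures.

R_B‖R_L = 1.575 kΩ, so the source sees R_A + R_B‖R_L = 5.475 kΩ.
I = 14.5 V / 5.475 kΩ = 2.65 mA.

I ≈ 2.65 mA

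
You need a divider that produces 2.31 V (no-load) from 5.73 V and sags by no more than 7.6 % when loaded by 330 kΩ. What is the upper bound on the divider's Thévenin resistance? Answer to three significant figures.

R_th ≤ 27.1 kΩ

Loading drop = R_th/(R_th + R_L) ≤ 0.0760, so R_th ≤ R_L · ε/(1−ε) = 330 kΩ × 0.0760/0.9240 = 27.1 kΩ.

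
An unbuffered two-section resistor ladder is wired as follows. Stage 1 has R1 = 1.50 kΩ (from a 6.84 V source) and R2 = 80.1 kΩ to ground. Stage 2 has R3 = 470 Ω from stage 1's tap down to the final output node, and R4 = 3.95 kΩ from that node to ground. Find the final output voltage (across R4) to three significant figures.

V_out ≈ 4.50 V

Stage 2 presents R3+R4 = 4420 Ω as a load on stage 1's tap.
Stage 1's lower leg becomes R2‖(R3+R4) = 4189 Ω, so V_mid = 6.84 × 4189/5689 = 5.036 V.
Stage 2 is itself unloaded: V_out = V_mid × R4/(R3+R4) = 5.036 × 3950/4420 = 4.50 V.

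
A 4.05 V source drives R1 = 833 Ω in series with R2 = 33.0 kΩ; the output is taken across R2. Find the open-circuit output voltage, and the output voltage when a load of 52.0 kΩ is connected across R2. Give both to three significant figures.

Unloaded: 3.95 V; loaded: 3.89 V

Open-circuit: V = 4.05 × 33000/(833 + 33000) = 3.95 V.
With the load, R2 becomes R2‖R_L = 20190 Ω, so V = 4.05 × 20190/21020 = 3.89 V.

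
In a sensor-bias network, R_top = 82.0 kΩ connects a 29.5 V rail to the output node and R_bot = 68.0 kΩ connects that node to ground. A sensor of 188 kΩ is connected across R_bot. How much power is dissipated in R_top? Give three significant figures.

P ≈ 4.10 mW

Total resistance from the source is R_top + (R_bot‖R_L) = 131.9 kΩ, so I = 29.5/131.9 kΩ = 0.2236 mA.
P = I²·R_top = (0.2236 mA)² × 82.0 kΩ = 4.10 mW.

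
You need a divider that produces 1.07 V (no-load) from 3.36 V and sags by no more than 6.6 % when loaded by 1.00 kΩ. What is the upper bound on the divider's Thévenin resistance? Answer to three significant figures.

R_th ≤ 70.7 Ω

Loading drop = R_th/(R_th + R_L) ≤ 0.0660, so R_th ≤ R_L · ε/(1−ε) = 1.00 kΩ × 0.0660/0.9340 = 70.7 Ω.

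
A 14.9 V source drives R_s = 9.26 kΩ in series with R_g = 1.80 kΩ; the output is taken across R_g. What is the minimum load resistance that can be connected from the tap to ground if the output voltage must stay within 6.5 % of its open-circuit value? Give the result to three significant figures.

R_L(min) ≈ 21.7 kΩ

Output resistance R_th = R_s‖R_g = (9.26 × 1.80)/11.06 = 1.507 kΩ.
The fractional drop is R_th/(R_th + R_L); requiring this ≤ 0.0650 gives R_L ≥ R_th(1/0.0650 − 1) = 1.507 × 14.38 = 21.7 kΩ.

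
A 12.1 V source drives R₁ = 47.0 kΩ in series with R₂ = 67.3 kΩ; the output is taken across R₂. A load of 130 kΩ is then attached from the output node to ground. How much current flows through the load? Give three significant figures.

R₂‖R_L = 44.34 kΩ; V_out = 12.1 × 44.34/91.34 = 5.874 V.
I_L = V_out / R_L = 5.874 / 130 kΩ = 0.0452 mA.

I_L ≈ 0.0452 mA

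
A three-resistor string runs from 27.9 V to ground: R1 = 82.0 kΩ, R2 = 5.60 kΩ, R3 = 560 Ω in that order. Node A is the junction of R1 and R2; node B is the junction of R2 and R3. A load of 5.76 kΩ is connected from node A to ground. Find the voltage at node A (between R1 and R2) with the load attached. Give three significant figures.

V ≈ 0.977 V

Below node A the series string R2+R3 = 6160 Ω sits in parallel with the 5760 Ω load: 2977 Ω.
V_A = 27.9 × 2977/(82000 + 2977) = 0.977 V.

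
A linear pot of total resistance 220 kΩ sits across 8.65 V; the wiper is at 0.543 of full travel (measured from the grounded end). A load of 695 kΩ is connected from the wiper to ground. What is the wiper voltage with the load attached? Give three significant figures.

V ≈ 4.35 V

The wiper splits the pot into (1−α)R = 100.5 kΩ above and αR = 119.5 kΩ below.
Lower section ‖ load = 101.9 kΩ.
V_wiper = 8.65 × 101.9/(100.5 + 101.9) = 4.35 V.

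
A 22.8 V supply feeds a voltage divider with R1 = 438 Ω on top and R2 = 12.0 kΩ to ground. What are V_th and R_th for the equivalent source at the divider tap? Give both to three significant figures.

V_th = 22.0 V, R_th = 423 Ω

V_th is the open-circuit tap voltage: 22.8 × 12000/(438 + 12000) = 22.0 V.
With the supply zeroed, R1 and R2 appear in parallel from the tap: R_th = R1‖R2 = (438 × 12000)/12440 = 423 Ω.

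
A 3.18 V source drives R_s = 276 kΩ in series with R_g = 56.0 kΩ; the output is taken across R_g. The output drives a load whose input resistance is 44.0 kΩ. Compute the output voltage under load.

V_out ≈ 0.261 V

The load sits in parallel with R_g: R_g‖R_L = (56.0 × 44.0) / (56.0 + 44.0) = 24.64 kΩ.
V_out = 3.18 × 24.64 / (276 + 24.64) = 3.18 × 24.64/300.6 = 0.261 V.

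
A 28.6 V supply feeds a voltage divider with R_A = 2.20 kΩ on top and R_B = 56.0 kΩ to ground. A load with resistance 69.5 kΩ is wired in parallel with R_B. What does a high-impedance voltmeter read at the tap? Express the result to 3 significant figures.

The load sits in parallel with R_B: R_B‖R_L = (56.0 × 69.5) / (56.0 + 69.5) = 31.01 kΩ.
V_out = 28.6 × 31.01 / (2.20 + 31.01) = 28.6 × 31.01/33.21 = 26.7 V.
(Unloaded it would have been 27.5 V.)

V_out ≈ 26.7 V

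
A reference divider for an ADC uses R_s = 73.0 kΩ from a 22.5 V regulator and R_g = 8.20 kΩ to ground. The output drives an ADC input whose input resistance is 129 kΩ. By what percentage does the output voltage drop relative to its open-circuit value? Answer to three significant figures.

5.41 %

The divider's output (Thévenin) resistance is R_s‖R_g = 7.372 kΩ.
Fractional drop under load = R_th/(R_th + R_L) = 7.372 / (7.372 + 129) = 0.05406.
So the output falls by 5.41 %.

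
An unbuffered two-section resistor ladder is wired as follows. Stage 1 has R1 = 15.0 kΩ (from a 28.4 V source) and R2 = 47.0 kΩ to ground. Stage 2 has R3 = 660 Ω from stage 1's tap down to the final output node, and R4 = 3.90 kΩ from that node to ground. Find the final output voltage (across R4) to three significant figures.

V_out ≈ 5.27 V

Stage 2 presents R3+R4 = 4560 Ω as a load on stage 1's tap.
Stage 1's lower leg becomes R2‖(R3+R4) = 4157 Ω, so V_mid = 28.4 × 4157/19160 = 6.162 V.
Stage 2 is itself unloaded: V_out = V_mid × R4/(R3+R4) = 6.162 × 3900/4560 = 5.27 V.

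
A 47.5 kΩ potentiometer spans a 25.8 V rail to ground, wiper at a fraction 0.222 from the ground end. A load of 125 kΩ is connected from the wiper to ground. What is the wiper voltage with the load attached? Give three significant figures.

The wiper splits the pot into (1−α)R = 36.95 kΩ above and αR = 10.54 kΩ below.
Lower section ‖ load = 9.725 kΩ.
V_wiper = 25.8 × 9.725/(36.95 + 9.725) = 5.37 V.

V ≈ 5.37 V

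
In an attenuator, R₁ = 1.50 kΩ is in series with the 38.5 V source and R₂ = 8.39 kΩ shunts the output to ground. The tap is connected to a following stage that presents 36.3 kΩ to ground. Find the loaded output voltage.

V_out ≈ 31.6 V

The load sits in parallel with R₂: R₂‖R_L = (8.39 × 36.3) / (8.39 + 36.3) = 6.815 kΩ.
V_out = 38.5 × 6.815 / (1.50 + 6.815) = 38.5 × 6.815/8.315 = 31.6 V.
(Unloaded it would have been 32.7 V.)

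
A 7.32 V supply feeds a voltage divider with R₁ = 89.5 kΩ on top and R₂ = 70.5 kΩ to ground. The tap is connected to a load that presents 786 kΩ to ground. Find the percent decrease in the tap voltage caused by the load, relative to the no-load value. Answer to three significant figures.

The divider's output (Thévenin) resistance is R₁‖R₂ = 39.44 kΩ.
Fractional drop under load = R_th/(R_th + R_L) = 39.44 / (39.44 + 786) = 0.04778.
So the output falls by 4.78 %.

4.78 %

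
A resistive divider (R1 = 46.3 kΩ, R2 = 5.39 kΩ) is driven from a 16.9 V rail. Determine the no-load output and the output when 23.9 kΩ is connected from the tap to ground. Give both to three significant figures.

Unloaded: 1.76 V; loaded: 1.47 V

Open-circuit: V = 16.9 × 5.39/(46.3 + 5.39) = 1.76 V.
With the load, R2 becomes R2‖R_L = 4.398 kΩ, so V = 16.9 × 4.398/50.70 = 1.47 V.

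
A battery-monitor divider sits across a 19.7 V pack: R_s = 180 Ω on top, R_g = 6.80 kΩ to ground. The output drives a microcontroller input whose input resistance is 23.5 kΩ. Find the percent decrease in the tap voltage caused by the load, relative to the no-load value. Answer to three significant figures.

The divider's output (Thévenin) resistance is R_s‖R_g = 175.4 Ω.
Fractional drop under load = R_th/(R_th + R_L) = 175.4 / (175.4 + 23500) = 0.007407.
So the output falls by 0.741 %.

0.741 %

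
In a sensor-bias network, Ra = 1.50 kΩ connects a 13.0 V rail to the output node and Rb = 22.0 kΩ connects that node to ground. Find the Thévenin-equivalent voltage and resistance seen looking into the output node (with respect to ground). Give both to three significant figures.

V_th = 12.2 V, R_th = 1.40 kΩ

V_th is the open-circuit tap voltage: 13.0 × 22.0/(1.50 + 22.0) = 12.2 V.
With the supply zeroed, Ra and Rb appear in parallel from the tap: R_th = Ra‖Rb = (1.50 × 22.0)/23.50 = 1.40 kΩ.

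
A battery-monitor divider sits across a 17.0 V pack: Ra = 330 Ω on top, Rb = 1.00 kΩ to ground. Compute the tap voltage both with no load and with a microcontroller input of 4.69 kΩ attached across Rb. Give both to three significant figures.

Unloaded: 12.8 V; loaded: 12.1 V

Open-circuit: V = 17.0 × 1000/(330 + 1000) = 12.8 V.
With the load, Rb becomes Rb‖R_L = 824.3 Ω, so V = 17.0 × 824.3/1154 = 12.1 V.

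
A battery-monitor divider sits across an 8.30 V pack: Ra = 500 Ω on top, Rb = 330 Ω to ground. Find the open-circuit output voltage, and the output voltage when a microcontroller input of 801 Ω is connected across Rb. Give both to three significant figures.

Unloaded: 3.30 V; loaded: 2.64 V

Open-circuit: V = 8.30 × 330/(500 + 330) = 3.30 V.
With the load, Rb becomes Rb‖R_L = 233.7 Ω, so V = 8.30 × 233.7/733.7 = 2.64 V.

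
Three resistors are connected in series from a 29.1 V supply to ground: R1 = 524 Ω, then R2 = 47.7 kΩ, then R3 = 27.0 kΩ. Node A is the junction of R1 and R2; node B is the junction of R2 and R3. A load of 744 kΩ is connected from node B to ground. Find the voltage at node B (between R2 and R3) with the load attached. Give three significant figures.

At node B, R3 is in parallel with the load: R3‖R_L = 26050 Ω.
Below node A the resistance is R2 + (R3‖R_L) = 73750 Ω, so V_A = 29.1 × 73750/74280 = 28.89 V.
Then V_B = V_A × (R3‖R_L)/(R2 + R3‖R_L) = 28.89 × 26050/73750 = 10.2 V.

V ≈ 10.2 V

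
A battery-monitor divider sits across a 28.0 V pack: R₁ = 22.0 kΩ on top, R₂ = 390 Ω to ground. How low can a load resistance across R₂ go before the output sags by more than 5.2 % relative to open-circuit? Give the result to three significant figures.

Output resistance R_th = R₁‖R₂ = (22000 × 390)/22390 = 383.2 Ω.
The fractional drop is R_th/(R_th + R_L); requiring this ≤ 0.0520 gives R_L ≥ R_th(1/0.0520 − 1) = 383.2 × 18.23 = 6.99 kΩ.

R_L(min) ≈ 6.99 kΩ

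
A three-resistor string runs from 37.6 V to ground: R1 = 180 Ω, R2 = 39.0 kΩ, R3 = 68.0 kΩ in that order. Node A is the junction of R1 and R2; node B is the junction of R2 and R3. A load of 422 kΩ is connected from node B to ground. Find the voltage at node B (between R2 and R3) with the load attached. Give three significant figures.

At node B, R3 is in parallel with the load: R3‖R_L = 58560 Ω.
Below node A the resistance is R2 + (R3‖R_L) = 97560 Ω, so V_A = 37.6 × 97560/97740 = 37.53 V.
Then V_B = V_A × (R3‖R_L)/(R2 + R3‖R_L) = 37.53 × 58560/97560 = 22.5 V.

V ≈ 22.5 V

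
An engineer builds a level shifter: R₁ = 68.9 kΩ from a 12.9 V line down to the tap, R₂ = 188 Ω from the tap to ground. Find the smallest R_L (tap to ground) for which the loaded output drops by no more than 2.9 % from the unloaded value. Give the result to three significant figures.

Output resistance R_th = R₁‖R₂ = (68900 × 188)/69090 = 187.5 Ω.
The fractional drop is R_th/(R_th + R_L); requiring this ≤ 0.0290 gives R_L ≥ R_th(1/0.0290 − 1) = 187.5 × 33.48 = 6.28 kΩ.

R_L(min) ≈ 6.28 kΩ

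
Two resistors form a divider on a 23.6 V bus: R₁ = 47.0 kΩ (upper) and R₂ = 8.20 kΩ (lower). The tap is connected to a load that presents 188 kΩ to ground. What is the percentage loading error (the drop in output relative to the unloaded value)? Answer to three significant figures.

3.58 %

The divider's output (Thévenin) resistance is R₁‖R₂ = 6.982 kΩ.
Fractional drop under load = R_th/(R_th + R_L) = 6.982 / (6.982 + 188) = 0.03581.
So the output falls by 3.58 %.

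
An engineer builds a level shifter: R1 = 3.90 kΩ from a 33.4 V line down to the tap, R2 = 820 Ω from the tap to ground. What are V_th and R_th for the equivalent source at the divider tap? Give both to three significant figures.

V_th = 5.80 V, R_th = 678 Ω

V_th is the open-circuit tap voltage: 33.4 × 820/(3900 + 820) = 5.80 V.
With the supply zeroed, R1 and R2 appear in parallel from the tap: R_th = R1‖R2 = (3900 × 820)/4720 = 678 Ω.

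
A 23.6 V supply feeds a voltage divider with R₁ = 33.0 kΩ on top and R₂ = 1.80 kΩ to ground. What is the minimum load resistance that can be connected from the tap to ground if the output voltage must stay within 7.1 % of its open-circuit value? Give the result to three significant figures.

R_L(min) ≈ 22.3 kΩ

Output resistance R_th = R₁‖R₂ = (33.0 × 1.80)/34.80 = 1.707 kΩ.
The fractional drop is R_th/(R_th + R_L); requiring this ≤ 0.0710 gives R_L ≥ R_th(1/0.0710 − 1) = 1.707 × 13.08 = 22.3 kΩ.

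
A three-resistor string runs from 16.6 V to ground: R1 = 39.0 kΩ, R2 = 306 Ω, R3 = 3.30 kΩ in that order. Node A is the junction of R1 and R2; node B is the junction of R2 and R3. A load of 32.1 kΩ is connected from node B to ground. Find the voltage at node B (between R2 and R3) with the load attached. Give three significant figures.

At node B, R3 is in parallel with the load: R3‖R_L = 2992 Ω.
Below node A the resistance is R2 + (R3‖R_L) = 3298 Ω, so V_A = 16.6 × 3298/42300 = 1.294 V.
Then V_B = V_A × (R3‖R_L)/(R2 + R3‖R_L) = 1.294 × 2992/3298 = 1.17 V.

V ≈ 1.17 V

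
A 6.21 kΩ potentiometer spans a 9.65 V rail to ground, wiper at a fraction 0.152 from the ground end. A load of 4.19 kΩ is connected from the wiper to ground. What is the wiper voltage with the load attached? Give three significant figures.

The wiper splits the pot into (1−α)R = 5266 Ω above and αR = 943.9 Ω below.
Lower section ‖ load = 770.4 Ω.
V_wiper = 9.65 × 770.4/(5266 + 770.4) = 1.23 V.

V ≈ 1.23 V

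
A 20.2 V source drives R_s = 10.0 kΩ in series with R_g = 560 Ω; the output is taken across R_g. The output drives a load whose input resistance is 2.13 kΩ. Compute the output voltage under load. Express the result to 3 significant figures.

The load sits in parallel with R_g: R_g‖R_L = (560 × 2130) / (560 + 2130) = 443.4 Ω.
V_out = 20.2 × 443.4 / (10000 + 443.4) = 20.2 × 443.4/10440 = 0.858 V.
(Unloaded it would have been 1.07 V.)

V_out ≈ 0.858 V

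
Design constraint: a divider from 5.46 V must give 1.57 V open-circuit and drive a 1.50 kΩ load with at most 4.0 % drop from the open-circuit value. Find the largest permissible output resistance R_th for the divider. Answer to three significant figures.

Loading drop = R_th/(R_th + R_L) ≤ 0.0400, so R_th ≤ R_L · ε/(1−ε) = 1.50 kΩ × 0.0400/0.9600 = 62.5 Ω.

R_th ≤ 62.5 Ω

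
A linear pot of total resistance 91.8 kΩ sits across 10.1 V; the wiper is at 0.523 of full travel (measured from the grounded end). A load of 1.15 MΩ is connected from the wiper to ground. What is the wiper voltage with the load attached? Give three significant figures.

The wiper splits the pot into (1−α)R = 43.79 kΩ above and αR = 48.01 kΩ below.
Lower section ‖ load = 46.09 kΩ.
V_wiper = 10.1 × 46.09/(43.79 + 46.09) = 5.18 V.

V ≈ 5.18 V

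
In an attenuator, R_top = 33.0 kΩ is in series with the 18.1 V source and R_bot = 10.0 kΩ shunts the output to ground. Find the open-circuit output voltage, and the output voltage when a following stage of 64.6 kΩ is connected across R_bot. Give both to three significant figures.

Open-circuit: V = 18.1 × 10.0/(33.0 + 10.0) = 4.21 V.
With the load, R_bot becomes R_bot‖R_L = 8.660 kΩ, so V = 18.1 × 8.660/41.66 = 3.76 V.

Unloaded: 4.21 V; loaded: 3.76 V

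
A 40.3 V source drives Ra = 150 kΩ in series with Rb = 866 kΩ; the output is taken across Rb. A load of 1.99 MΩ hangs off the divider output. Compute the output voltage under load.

The load sits in parallel with Rb: Rb‖R_L = (866 × 1990) / (866 + 1990) = 603.4 kΩ.
V_out = 40.3 × 603.4 / (150 + 603.4) = 40.3 × 603.4/753.4 = 32.3 V.

V_out ≈ 32.3 V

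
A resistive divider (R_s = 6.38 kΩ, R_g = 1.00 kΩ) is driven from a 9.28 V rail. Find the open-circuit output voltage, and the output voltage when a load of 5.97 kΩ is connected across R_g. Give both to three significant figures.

Open-circuit: V = 9.28 × 1.00/(6.38 + 1.00) = 1.26 V.
With the load, R_g becomes R_g‖R_L = 0.8565 kΩ, so V = 9.28 × 0.8565/7.237 = 1.10 V.

Unloaded: 1.26 V; loaded: 1.10 V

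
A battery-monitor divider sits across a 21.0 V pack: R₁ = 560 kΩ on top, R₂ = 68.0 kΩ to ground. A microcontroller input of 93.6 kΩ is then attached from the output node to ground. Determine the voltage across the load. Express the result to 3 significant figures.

V_out ≈ 1.38 V

The load sits in parallel with R₂: R₂‖R_L = (68.0 × 93.6) / (68.0 + 93.6) = 39.39 kΩ.
V_out = 21.0 × 39.39 / (560 + 39.39) = 21.0 × 39.39/599.4 = 1.38 V.
(Unloaded it would have been 2.27 V.)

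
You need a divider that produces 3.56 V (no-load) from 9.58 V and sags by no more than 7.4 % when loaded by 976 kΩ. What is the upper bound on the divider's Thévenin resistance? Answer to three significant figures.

R_th ≤ 78.0 kΩ

Loading drop = R_th/(R_th + R_L) ≤ 0.0740, so R_th ≤ R_L · ε/(1−ε) = 976 kΩ × 0.0740/0.9260 = 78.0 kΩ.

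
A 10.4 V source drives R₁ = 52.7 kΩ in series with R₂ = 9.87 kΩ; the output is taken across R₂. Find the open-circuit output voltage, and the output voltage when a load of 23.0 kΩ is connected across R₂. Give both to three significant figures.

Open-circuit: V = 10.4 × 9.87/(52.7 + 9.87) = 1.64 V.
With the load, R₂ becomes R₂‖R_L = 6.906 kΩ, so V = 10.4 × 6.906/59.61 = 1.20 V.

Unloaded: 1.64 V; loaded: 1.20 V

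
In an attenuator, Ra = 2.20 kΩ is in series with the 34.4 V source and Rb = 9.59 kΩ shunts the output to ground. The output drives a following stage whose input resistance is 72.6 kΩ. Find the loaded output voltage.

V_out ≈ 27.3 V

The load sits in parallel with Rb: Rb‖R_L = (9.59 × 72.6) / (9.59 + 72.6) = 8.471 kΩ.
V_out = 34.4 × 8.471 / (2.20 + 8.471) = 34.4 × 8.471/10.67 = 27.3 V.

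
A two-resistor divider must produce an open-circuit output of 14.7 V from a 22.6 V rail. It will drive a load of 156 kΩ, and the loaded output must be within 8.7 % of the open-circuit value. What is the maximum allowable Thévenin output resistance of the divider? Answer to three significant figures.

Loading drop = R_th/(R_th + R_L) ≤ 0.0870, so R_th ≤ R_L · ε/(1−ε) = 156 kΩ × 0.0870/0.9130 = 14.9 kΩ.
(Any R1, R2 with R2/(R1+R2) = 0.650 and R1‖R2 ≤ 14.9 kΩ will meet the spec.)

R_th ≤ 14.9 kΩ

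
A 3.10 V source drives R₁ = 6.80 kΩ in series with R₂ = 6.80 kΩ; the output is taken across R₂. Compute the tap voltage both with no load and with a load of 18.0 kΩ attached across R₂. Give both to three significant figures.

Unloaded: 1.55 V; loaded: 1.30 V

Open-circuit: V = 3.10 × 6.80/(6.80 + 6.80) = 1.55 V.
With the load, R₂ becomes R₂‖R_L = 4.935 kΩ, so V = 3.10 × 4.935/11.74 = 1.30 V.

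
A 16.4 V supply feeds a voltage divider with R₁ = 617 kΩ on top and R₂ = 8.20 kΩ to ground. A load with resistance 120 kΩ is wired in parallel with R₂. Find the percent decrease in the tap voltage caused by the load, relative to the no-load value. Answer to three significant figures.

The divider's output (Thévenin) resistance is R₁‖R₂ = 8.092 kΩ.
Fractional drop under load = R_th/(R_th + R_L) = 8.092 / (8.092 + 120) = 0.06318.
So the output falls by 6.32 %.

6.32 %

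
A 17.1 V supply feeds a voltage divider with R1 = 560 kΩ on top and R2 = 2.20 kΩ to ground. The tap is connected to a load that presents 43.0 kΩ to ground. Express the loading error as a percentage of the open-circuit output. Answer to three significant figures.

4.85 %

The divider's output (Thévenin) resistance is R1‖R2 = 2.191 kΩ.
Fractional drop under load = R_th/(R_th + R_L) = 2.191 / (2.191 + 43.0) = 0.04849.
So the output falls by 4.85 %.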